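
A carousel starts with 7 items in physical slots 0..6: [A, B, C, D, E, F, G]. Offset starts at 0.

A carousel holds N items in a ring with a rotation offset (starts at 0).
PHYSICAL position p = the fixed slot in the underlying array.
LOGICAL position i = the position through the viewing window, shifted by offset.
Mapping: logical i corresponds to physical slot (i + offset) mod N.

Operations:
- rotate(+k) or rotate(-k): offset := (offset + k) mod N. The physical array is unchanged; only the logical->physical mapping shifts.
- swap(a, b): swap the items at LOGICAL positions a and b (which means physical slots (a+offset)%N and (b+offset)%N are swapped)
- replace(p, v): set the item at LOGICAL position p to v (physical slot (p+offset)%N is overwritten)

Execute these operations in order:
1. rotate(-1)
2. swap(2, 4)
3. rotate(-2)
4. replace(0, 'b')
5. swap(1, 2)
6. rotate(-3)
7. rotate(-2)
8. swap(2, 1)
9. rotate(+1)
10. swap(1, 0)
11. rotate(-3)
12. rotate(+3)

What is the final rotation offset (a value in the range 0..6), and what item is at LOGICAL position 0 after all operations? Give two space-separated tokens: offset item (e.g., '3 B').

After op 1 (rotate(-1)): offset=6, physical=[A,B,C,D,E,F,G], logical=[G,A,B,C,D,E,F]
After op 2 (swap(2, 4)): offset=6, physical=[A,D,C,B,E,F,G], logical=[G,A,D,C,B,E,F]
After op 3 (rotate(-2)): offset=4, physical=[A,D,C,B,E,F,G], logical=[E,F,G,A,D,C,B]
After op 4 (replace(0, 'b')): offset=4, physical=[A,D,C,B,b,F,G], logical=[b,F,G,A,D,C,B]
After op 5 (swap(1, 2)): offset=4, physical=[A,D,C,B,b,G,F], logical=[b,G,F,A,D,C,B]
After op 6 (rotate(-3)): offset=1, physical=[A,D,C,B,b,G,F], logical=[D,C,B,b,G,F,A]
After op 7 (rotate(-2)): offset=6, physical=[A,D,C,B,b,G,F], logical=[F,A,D,C,B,b,G]
After op 8 (swap(2, 1)): offset=6, physical=[D,A,C,B,b,G,F], logical=[F,D,A,C,B,b,G]
After op 9 (rotate(+1)): offset=0, physical=[D,A,C,B,b,G,F], logical=[D,A,C,B,b,G,F]
After op 10 (swap(1, 0)): offset=0, physical=[A,D,C,B,b,G,F], logical=[A,D,C,B,b,G,F]
After op 11 (rotate(-3)): offset=4, physical=[A,D,C,B,b,G,F], logical=[b,G,F,A,D,C,B]
After op 12 (rotate(+3)): offset=0, physical=[A,D,C,B,b,G,F], logical=[A,D,C,B,b,G,F]

Answer: 0 A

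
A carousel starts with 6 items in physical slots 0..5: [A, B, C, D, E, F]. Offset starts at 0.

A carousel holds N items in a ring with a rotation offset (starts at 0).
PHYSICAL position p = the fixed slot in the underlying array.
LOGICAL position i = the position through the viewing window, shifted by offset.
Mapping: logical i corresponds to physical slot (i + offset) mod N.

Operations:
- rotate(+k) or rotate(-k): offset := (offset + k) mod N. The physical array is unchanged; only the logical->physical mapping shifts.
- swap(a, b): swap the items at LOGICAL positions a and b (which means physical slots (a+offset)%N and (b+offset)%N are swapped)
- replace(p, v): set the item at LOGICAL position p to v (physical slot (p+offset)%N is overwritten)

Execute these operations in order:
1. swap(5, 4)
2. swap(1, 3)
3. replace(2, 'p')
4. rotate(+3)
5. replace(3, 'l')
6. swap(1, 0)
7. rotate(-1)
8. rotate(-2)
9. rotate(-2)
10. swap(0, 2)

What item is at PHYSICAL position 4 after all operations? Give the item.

After op 1 (swap(5, 4)): offset=0, physical=[A,B,C,D,F,E], logical=[A,B,C,D,F,E]
After op 2 (swap(1, 3)): offset=0, physical=[A,D,C,B,F,E], logical=[A,D,C,B,F,E]
After op 3 (replace(2, 'p')): offset=0, physical=[A,D,p,B,F,E], logical=[A,D,p,B,F,E]
After op 4 (rotate(+3)): offset=3, physical=[A,D,p,B,F,E], logical=[B,F,E,A,D,p]
After op 5 (replace(3, 'l')): offset=3, physical=[l,D,p,B,F,E], logical=[B,F,E,l,D,p]
After op 6 (swap(1, 0)): offset=3, physical=[l,D,p,F,B,E], logical=[F,B,E,l,D,p]
After op 7 (rotate(-1)): offset=2, physical=[l,D,p,F,B,E], logical=[p,F,B,E,l,D]
After op 8 (rotate(-2)): offset=0, physical=[l,D,p,F,B,E], logical=[l,D,p,F,B,E]
After op 9 (rotate(-2)): offset=4, physical=[l,D,p,F,B,E], logical=[B,E,l,D,p,F]
After op 10 (swap(0, 2)): offset=4, physical=[B,D,p,F,l,E], logical=[l,E,B,D,p,F]

Answer: l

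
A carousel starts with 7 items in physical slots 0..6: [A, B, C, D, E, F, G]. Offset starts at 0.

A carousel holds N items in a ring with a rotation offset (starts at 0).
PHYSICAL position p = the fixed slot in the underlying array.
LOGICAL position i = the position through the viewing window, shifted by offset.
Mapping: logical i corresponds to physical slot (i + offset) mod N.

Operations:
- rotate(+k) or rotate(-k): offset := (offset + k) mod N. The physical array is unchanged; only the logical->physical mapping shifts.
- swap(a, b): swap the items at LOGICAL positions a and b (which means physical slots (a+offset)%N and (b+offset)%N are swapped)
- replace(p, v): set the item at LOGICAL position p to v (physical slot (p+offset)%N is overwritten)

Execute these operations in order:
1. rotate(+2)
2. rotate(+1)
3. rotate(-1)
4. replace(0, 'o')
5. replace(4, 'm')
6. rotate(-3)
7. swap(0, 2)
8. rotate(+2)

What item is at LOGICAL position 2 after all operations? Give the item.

After op 1 (rotate(+2)): offset=2, physical=[A,B,C,D,E,F,G], logical=[C,D,E,F,G,A,B]
After op 2 (rotate(+1)): offset=3, physical=[A,B,C,D,E,F,G], logical=[D,E,F,G,A,B,C]
After op 3 (rotate(-1)): offset=2, physical=[A,B,C,D,E,F,G], logical=[C,D,E,F,G,A,B]
After op 4 (replace(0, 'o')): offset=2, physical=[A,B,o,D,E,F,G], logical=[o,D,E,F,G,A,B]
After op 5 (replace(4, 'm')): offset=2, physical=[A,B,o,D,E,F,m], logical=[o,D,E,F,m,A,B]
After op 6 (rotate(-3)): offset=6, physical=[A,B,o,D,E,F,m], logical=[m,A,B,o,D,E,F]
After op 7 (swap(0, 2)): offset=6, physical=[A,m,o,D,E,F,B], logical=[B,A,m,o,D,E,F]
After op 8 (rotate(+2)): offset=1, physical=[A,m,o,D,E,F,B], logical=[m,o,D,E,F,B,A]

Answer: D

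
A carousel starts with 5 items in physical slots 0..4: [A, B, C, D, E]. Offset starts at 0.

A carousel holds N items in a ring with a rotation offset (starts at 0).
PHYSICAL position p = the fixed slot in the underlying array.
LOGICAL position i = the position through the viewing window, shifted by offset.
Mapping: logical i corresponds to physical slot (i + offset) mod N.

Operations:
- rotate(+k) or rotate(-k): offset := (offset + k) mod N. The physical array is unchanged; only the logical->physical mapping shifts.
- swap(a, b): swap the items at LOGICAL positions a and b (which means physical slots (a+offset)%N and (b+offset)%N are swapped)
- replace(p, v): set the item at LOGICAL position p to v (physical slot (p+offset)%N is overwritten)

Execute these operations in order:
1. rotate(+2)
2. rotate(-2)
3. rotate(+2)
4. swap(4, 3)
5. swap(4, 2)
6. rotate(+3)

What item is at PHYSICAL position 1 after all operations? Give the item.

After op 1 (rotate(+2)): offset=2, physical=[A,B,C,D,E], logical=[C,D,E,A,B]
After op 2 (rotate(-2)): offset=0, physical=[A,B,C,D,E], logical=[A,B,C,D,E]
After op 3 (rotate(+2)): offset=2, physical=[A,B,C,D,E], logical=[C,D,E,A,B]
After op 4 (swap(4, 3)): offset=2, physical=[B,A,C,D,E], logical=[C,D,E,B,A]
After op 5 (swap(4, 2)): offset=2, physical=[B,E,C,D,A], logical=[C,D,A,B,E]
After op 6 (rotate(+3)): offset=0, physical=[B,E,C,D,A], logical=[B,E,C,D,A]

Answer: E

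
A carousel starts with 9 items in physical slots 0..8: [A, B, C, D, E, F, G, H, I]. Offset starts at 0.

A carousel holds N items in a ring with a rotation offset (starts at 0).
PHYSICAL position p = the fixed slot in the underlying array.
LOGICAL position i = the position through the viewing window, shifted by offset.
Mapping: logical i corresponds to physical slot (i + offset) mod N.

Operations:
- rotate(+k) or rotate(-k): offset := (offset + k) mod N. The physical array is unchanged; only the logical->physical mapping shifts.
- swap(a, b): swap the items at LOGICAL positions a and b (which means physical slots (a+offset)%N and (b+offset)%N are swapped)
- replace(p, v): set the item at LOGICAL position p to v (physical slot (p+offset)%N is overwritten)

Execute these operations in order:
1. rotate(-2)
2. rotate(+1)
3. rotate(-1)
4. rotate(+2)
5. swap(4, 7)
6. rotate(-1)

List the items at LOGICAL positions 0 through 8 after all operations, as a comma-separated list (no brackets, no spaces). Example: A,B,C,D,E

Answer: I,A,B,C,D,H,F,G,E

Derivation:
After op 1 (rotate(-2)): offset=7, physical=[A,B,C,D,E,F,G,H,I], logical=[H,I,A,B,C,D,E,F,G]
After op 2 (rotate(+1)): offset=8, physical=[A,B,C,D,E,F,G,H,I], logical=[I,A,B,C,D,E,F,G,H]
After op 3 (rotate(-1)): offset=7, physical=[A,B,C,D,E,F,G,H,I], logical=[H,I,A,B,C,D,E,F,G]
After op 4 (rotate(+2)): offset=0, physical=[A,B,C,D,E,F,G,H,I], logical=[A,B,C,D,E,F,G,H,I]
After op 5 (swap(4, 7)): offset=0, physical=[A,B,C,D,H,F,G,E,I], logical=[A,B,C,D,H,F,G,E,I]
After op 6 (rotate(-1)): offset=8, physical=[A,B,C,D,H,F,G,E,I], logical=[I,A,B,C,D,H,F,G,E]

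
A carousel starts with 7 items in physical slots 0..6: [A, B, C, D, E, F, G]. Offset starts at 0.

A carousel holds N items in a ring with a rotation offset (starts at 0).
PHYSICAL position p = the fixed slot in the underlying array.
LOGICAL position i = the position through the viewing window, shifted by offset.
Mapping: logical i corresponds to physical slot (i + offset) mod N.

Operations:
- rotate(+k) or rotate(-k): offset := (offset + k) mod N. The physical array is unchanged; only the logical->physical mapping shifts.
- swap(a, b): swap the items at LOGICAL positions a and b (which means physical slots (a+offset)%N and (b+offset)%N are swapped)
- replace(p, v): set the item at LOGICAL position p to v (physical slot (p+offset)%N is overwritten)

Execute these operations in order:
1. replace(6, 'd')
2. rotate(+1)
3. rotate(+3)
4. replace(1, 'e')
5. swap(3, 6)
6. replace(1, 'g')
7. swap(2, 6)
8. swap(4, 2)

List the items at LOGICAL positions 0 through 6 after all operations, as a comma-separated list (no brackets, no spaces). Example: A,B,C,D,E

After op 1 (replace(6, 'd')): offset=0, physical=[A,B,C,D,E,F,d], logical=[A,B,C,D,E,F,d]
After op 2 (rotate(+1)): offset=1, physical=[A,B,C,D,E,F,d], logical=[B,C,D,E,F,d,A]
After op 3 (rotate(+3)): offset=4, physical=[A,B,C,D,E,F,d], logical=[E,F,d,A,B,C,D]
After op 4 (replace(1, 'e')): offset=4, physical=[A,B,C,D,E,e,d], logical=[E,e,d,A,B,C,D]
After op 5 (swap(3, 6)): offset=4, physical=[D,B,C,A,E,e,d], logical=[E,e,d,D,B,C,A]
After op 6 (replace(1, 'g')): offset=4, physical=[D,B,C,A,E,g,d], logical=[E,g,d,D,B,C,A]
After op 7 (swap(2, 6)): offset=4, physical=[D,B,C,d,E,g,A], logical=[E,g,A,D,B,C,d]
After op 8 (swap(4, 2)): offset=4, physical=[D,A,C,d,E,g,B], logical=[E,g,B,D,A,C,d]

Answer: E,g,B,D,A,C,d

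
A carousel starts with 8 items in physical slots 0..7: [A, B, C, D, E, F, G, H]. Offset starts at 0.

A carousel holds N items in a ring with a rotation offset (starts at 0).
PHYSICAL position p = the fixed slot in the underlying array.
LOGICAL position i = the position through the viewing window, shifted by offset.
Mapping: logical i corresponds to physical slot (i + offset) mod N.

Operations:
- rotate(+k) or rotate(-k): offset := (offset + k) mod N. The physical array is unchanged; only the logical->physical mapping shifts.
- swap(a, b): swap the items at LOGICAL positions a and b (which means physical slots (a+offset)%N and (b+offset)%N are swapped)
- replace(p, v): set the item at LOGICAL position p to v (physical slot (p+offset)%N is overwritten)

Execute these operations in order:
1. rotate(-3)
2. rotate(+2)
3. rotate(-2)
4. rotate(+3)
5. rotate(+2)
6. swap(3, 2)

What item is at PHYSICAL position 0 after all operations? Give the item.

Answer: A

Derivation:
After op 1 (rotate(-3)): offset=5, physical=[A,B,C,D,E,F,G,H], logical=[F,G,H,A,B,C,D,E]
After op 2 (rotate(+2)): offset=7, physical=[A,B,C,D,E,F,G,H], logical=[H,A,B,C,D,E,F,G]
After op 3 (rotate(-2)): offset=5, physical=[A,B,C,D,E,F,G,H], logical=[F,G,H,A,B,C,D,E]
After op 4 (rotate(+3)): offset=0, physical=[A,B,C,D,E,F,G,H], logical=[A,B,C,D,E,F,G,H]
After op 5 (rotate(+2)): offset=2, physical=[A,B,C,D,E,F,G,H], logical=[C,D,E,F,G,H,A,B]
After op 6 (swap(3, 2)): offset=2, physical=[A,B,C,D,F,E,G,H], logical=[C,D,F,E,G,H,A,B]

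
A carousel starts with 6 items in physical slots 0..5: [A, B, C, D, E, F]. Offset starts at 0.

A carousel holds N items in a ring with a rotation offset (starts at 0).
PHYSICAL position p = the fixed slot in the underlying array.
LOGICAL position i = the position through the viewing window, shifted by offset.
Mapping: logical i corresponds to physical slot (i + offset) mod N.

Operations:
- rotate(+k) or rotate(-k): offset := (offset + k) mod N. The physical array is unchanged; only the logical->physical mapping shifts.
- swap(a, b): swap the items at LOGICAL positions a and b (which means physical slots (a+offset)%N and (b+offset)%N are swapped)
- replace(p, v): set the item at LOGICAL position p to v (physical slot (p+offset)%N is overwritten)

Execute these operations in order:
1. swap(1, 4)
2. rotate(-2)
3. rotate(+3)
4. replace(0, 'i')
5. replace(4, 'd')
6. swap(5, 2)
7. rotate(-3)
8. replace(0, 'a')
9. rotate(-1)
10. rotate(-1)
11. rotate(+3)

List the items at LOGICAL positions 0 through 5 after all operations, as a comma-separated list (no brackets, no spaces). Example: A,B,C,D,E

After op 1 (swap(1, 4)): offset=0, physical=[A,E,C,D,B,F], logical=[A,E,C,D,B,F]
After op 2 (rotate(-2)): offset=4, physical=[A,E,C,D,B,F], logical=[B,F,A,E,C,D]
After op 3 (rotate(+3)): offset=1, physical=[A,E,C,D,B,F], logical=[E,C,D,B,F,A]
After op 4 (replace(0, 'i')): offset=1, physical=[A,i,C,D,B,F], logical=[i,C,D,B,F,A]
After op 5 (replace(4, 'd')): offset=1, physical=[A,i,C,D,B,d], logical=[i,C,D,B,d,A]
After op 6 (swap(5, 2)): offset=1, physical=[D,i,C,A,B,d], logical=[i,C,A,B,d,D]
After op 7 (rotate(-3)): offset=4, physical=[D,i,C,A,B,d], logical=[B,d,D,i,C,A]
After op 8 (replace(0, 'a')): offset=4, physical=[D,i,C,A,a,d], logical=[a,d,D,i,C,A]
After op 9 (rotate(-1)): offset=3, physical=[D,i,C,A,a,d], logical=[A,a,d,D,i,C]
After op 10 (rotate(-1)): offset=2, physical=[D,i,C,A,a,d], logical=[C,A,a,d,D,i]
After op 11 (rotate(+3)): offset=5, physical=[D,i,C,A,a,d], logical=[d,D,i,C,A,a]

Answer: d,D,i,C,A,a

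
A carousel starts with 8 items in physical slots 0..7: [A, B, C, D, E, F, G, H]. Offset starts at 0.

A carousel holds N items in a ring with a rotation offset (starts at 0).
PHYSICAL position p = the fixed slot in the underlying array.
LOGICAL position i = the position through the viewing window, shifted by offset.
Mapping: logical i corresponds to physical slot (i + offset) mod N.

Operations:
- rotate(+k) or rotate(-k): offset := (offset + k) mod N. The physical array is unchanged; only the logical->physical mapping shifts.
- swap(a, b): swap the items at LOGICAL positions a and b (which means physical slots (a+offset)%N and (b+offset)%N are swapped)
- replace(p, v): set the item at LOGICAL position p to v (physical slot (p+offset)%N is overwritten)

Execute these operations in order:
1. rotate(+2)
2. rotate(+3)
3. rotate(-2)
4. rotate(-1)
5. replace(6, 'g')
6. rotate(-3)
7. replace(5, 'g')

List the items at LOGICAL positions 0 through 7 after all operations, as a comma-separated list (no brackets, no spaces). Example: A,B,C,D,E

Answer: H,g,B,C,D,g,F,G

Derivation:
After op 1 (rotate(+2)): offset=2, physical=[A,B,C,D,E,F,G,H], logical=[C,D,E,F,G,H,A,B]
After op 2 (rotate(+3)): offset=5, physical=[A,B,C,D,E,F,G,H], logical=[F,G,H,A,B,C,D,E]
After op 3 (rotate(-2)): offset=3, physical=[A,B,C,D,E,F,G,H], logical=[D,E,F,G,H,A,B,C]
After op 4 (rotate(-1)): offset=2, physical=[A,B,C,D,E,F,G,H], logical=[C,D,E,F,G,H,A,B]
After op 5 (replace(6, 'g')): offset=2, physical=[g,B,C,D,E,F,G,H], logical=[C,D,E,F,G,H,g,B]
After op 6 (rotate(-3)): offset=7, physical=[g,B,C,D,E,F,G,H], logical=[H,g,B,C,D,E,F,G]
After op 7 (replace(5, 'g')): offset=7, physical=[g,B,C,D,g,F,G,H], logical=[H,g,B,C,D,g,F,G]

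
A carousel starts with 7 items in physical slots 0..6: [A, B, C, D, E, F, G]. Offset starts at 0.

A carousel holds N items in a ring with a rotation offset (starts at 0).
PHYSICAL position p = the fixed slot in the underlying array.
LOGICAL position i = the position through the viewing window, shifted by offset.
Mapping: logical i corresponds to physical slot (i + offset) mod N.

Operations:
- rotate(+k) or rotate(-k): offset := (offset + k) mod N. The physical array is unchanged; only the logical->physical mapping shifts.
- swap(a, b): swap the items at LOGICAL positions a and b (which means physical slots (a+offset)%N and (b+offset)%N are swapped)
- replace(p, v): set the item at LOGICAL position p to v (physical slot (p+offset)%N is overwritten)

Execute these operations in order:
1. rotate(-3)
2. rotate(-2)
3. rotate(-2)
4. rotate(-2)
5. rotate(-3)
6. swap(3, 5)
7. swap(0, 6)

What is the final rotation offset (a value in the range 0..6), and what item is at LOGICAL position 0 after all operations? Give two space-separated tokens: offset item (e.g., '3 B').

After op 1 (rotate(-3)): offset=4, physical=[A,B,C,D,E,F,G], logical=[E,F,G,A,B,C,D]
After op 2 (rotate(-2)): offset=2, physical=[A,B,C,D,E,F,G], logical=[C,D,E,F,G,A,B]
After op 3 (rotate(-2)): offset=0, physical=[A,B,C,D,E,F,G], logical=[A,B,C,D,E,F,G]
After op 4 (rotate(-2)): offset=5, physical=[A,B,C,D,E,F,G], logical=[F,G,A,B,C,D,E]
After op 5 (rotate(-3)): offset=2, physical=[A,B,C,D,E,F,G], logical=[C,D,E,F,G,A,B]
After op 6 (swap(3, 5)): offset=2, physical=[F,B,C,D,E,A,G], logical=[C,D,E,A,G,F,B]
After op 7 (swap(0, 6)): offset=2, physical=[F,C,B,D,E,A,G], logical=[B,D,E,A,G,F,C]

Answer: 2 B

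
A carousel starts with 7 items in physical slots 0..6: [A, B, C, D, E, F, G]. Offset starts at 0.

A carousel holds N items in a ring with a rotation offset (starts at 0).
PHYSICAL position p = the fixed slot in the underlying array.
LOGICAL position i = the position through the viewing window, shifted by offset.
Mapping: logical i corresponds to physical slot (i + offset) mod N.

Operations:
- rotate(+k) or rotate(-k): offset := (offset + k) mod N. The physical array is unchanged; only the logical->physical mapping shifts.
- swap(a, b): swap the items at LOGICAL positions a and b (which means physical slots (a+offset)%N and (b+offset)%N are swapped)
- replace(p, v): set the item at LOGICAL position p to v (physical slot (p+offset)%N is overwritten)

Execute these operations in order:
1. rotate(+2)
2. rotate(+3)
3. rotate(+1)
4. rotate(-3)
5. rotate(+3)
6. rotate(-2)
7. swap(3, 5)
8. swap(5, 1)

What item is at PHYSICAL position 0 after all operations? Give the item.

After op 1 (rotate(+2)): offset=2, physical=[A,B,C,D,E,F,G], logical=[C,D,E,F,G,A,B]
After op 2 (rotate(+3)): offset=5, physical=[A,B,C,D,E,F,G], logical=[F,G,A,B,C,D,E]
After op 3 (rotate(+1)): offset=6, physical=[A,B,C,D,E,F,G], logical=[G,A,B,C,D,E,F]
After op 4 (rotate(-3)): offset=3, physical=[A,B,C,D,E,F,G], logical=[D,E,F,G,A,B,C]
After op 5 (rotate(+3)): offset=6, physical=[A,B,C,D,E,F,G], logical=[G,A,B,C,D,E,F]
After op 6 (rotate(-2)): offset=4, physical=[A,B,C,D,E,F,G], logical=[E,F,G,A,B,C,D]
After op 7 (swap(3, 5)): offset=4, physical=[C,B,A,D,E,F,G], logical=[E,F,G,C,B,A,D]
After op 8 (swap(5, 1)): offset=4, physical=[C,B,F,D,E,A,G], logical=[E,A,G,C,B,F,D]

Answer: C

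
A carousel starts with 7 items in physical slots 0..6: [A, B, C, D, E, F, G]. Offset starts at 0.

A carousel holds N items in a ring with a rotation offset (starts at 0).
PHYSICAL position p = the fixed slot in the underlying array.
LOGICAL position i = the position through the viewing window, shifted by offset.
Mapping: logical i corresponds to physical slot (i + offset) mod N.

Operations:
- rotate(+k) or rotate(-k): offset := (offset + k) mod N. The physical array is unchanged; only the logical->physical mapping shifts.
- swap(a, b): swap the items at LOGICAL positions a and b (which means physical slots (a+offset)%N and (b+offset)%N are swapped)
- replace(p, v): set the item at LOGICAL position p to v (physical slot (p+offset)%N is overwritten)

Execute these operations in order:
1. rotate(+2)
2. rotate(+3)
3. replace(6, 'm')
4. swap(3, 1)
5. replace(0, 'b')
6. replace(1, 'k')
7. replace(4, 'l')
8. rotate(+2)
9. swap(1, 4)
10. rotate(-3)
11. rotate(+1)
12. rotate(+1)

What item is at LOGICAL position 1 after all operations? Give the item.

After op 1 (rotate(+2)): offset=2, physical=[A,B,C,D,E,F,G], logical=[C,D,E,F,G,A,B]
After op 2 (rotate(+3)): offset=5, physical=[A,B,C,D,E,F,G], logical=[F,G,A,B,C,D,E]
After op 3 (replace(6, 'm')): offset=5, physical=[A,B,C,D,m,F,G], logical=[F,G,A,B,C,D,m]
After op 4 (swap(3, 1)): offset=5, physical=[A,G,C,D,m,F,B], logical=[F,B,A,G,C,D,m]
After op 5 (replace(0, 'b')): offset=5, physical=[A,G,C,D,m,b,B], logical=[b,B,A,G,C,D,m]
After op 6 (replace(1, 'k')): offset=5, physical=[A,G,C,D,m,b,k], logical=[b,k,A,G,C,D,m]
After op 7 (replace(4, 'l')): offset=5, physical=[A,G,l,D,m,b,k], logical=[b,k,A,G,l,D,m]
After op 8 (rotate(+2)): offset=0, physical=[A,G,l,D,m,b,k], logical=[A,G,l,D,m,b,k]
After op 9 (swap(1, 4)): offset=0, physical=[A,m,l,D,G,b,k], logical=[A,m,l,D,G,b,k]
After op 10 (rotate(-3)): offset=4, physical=[A,m,l,D,G,b,k], logical=[G,b,k,A,m,l,D]
After op 11 (rotate(+1)): offset=5, physical=[A,m,l,D,G,b,k], logical=[b,k,A,m,l,D,G]
After op 12 (rotate(+1)): offset=6, physical=[A,m,l,D,G,b,k], logical=[k,A,m,l,D,G,b]

Answer: A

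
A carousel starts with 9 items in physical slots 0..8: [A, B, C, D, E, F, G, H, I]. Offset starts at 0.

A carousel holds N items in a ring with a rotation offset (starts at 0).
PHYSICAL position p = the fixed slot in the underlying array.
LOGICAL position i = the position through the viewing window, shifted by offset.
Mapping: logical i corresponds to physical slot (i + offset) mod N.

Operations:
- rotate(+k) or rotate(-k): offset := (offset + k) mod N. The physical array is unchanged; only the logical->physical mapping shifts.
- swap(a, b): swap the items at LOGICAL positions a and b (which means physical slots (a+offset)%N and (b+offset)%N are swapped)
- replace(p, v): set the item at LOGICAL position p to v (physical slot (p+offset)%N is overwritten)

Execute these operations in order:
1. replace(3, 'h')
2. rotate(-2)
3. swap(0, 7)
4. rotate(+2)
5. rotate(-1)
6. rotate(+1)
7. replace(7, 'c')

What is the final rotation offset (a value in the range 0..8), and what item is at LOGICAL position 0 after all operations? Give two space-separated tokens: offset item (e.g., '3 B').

After op 1 (replace(3, 'h')): offset=0, physical=[A,B,C,h,E,F,G,H,I], logical=[A,B,C,h,E,F,G,H,I]
After op 2 (rotate(-2)): offset=7, physical=[A,B,C,h,E,F,G,H,I], logical=[H,I,A,B,C,h,E,F,G]
After op 3 (swap(0, 7)): offset=7, physical=[A,B,C,h,E,H,G,F,I], logical=[F,I,A,B,C,h,E,H,G]
After op 4 (rotate(+2)): offset=0, physical=[A,B,C,h,E,H,G,F,I], logical=[A,B,C,h,E,H,G,F,I]
After op 5 (rotate(-1)): offset=8, physical=[A,B,C,h,E,H,G,F,I], logical=[I,A,B,C,h,E,H,G,F]
After op 6 (rotate(+1)): offset=0, physical=[A,B,C,h,E,H,G,F,I], logical=[A,B,C,h,E,H,G,F,I]
After op 7 (replace(7, 'c')): offset=0, physical=[A,B,C,h,E,H,G,c,I], logical=[A,B,C,h,E,H,G,c,I]

Answer: 0 A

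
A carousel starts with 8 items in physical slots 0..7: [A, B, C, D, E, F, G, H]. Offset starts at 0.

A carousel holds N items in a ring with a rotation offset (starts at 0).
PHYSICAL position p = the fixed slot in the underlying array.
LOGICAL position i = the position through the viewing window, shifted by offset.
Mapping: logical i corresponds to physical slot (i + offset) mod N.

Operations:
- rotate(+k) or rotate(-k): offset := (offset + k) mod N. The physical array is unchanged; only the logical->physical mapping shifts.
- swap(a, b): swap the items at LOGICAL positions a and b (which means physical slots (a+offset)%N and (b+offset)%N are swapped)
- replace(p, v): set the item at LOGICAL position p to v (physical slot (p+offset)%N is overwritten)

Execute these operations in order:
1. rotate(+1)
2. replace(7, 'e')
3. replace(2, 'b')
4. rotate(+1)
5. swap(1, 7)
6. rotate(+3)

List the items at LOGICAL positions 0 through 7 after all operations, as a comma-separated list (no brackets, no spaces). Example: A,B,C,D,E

Answer: F,G,H,e,b,C,B,E

Derivation:
After op 1 (rotate(+1)): offset=1, physical=[A,B,C,D,E,F,G,H], logical=[B,C,D,E,F,G,H,A]
After op 2 (replace(7, 'e')): offset=1, physical=[e,B,C,D,E,F,G,H], logical=[B,C,D,E,F,G,H,e]
After op 3 (replace(2, 'b')): offset=1, physical=[e,B,C,b,E,F,G,H], logical=[B,C,b,E,F,G,H,e]
After op 4 (rotate(+1)): offset=2, physical=[e,B,C,b,E,F,G,H], logical=[C,b,E,F,G,H,e,B]
After op 5 (swap(1, 7)): offset=2, physical=[e,b,C,B,E,F,G,H], logical=[C,B,E,F,G,H,e,b]
After op 6 (rotate(+3)): offset=5, physical=[e,b,C,B,E,F,G,H], logical=[F,G,H,e,b,C,B,E]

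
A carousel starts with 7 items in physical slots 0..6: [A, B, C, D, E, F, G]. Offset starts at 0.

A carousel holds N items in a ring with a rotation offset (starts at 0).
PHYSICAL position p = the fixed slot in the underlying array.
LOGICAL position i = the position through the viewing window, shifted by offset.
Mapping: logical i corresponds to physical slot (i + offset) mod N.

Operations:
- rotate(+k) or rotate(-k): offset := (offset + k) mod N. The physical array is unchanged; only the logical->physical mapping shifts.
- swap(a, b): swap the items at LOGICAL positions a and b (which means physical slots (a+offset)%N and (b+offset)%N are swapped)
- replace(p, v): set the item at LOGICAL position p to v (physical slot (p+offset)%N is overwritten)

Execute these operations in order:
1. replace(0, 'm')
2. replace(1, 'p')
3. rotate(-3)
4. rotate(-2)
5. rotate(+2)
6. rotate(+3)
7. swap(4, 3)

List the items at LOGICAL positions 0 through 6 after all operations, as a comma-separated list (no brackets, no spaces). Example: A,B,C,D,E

After op 1 (replace(0, 'm')): offset=0, physical=[m,B,C,D,E,F,G], logical=[m,B,C,D,E,F,G]
After op 2 (replace(1, 'p')): offset=0, physical=[m,p,C,D,E,F,G], logical=[m,p,C,D,E,F,G]
After op 3 (rotate(-3)): offset=4, physical=[m,p,C,D,E,F,G], logical=[E,F,G,m,p,C,D]
After op 4 (rotate(-2)): offset=2, physical=[m,p,C,D,E,F,G], logical=[C,D,E,F,G,m,p]
After op 5 (rotate(+2)): offset=4, physical=[m,p,C,D,E,F,G], logical=[E,F,G,m,p,C,D]
After op 6 (rotate(+3)): offset=0, physical=[m,p,C,D,E,F,G], logical=[m,p,C,D,E,F,G]
After op 7 (swap(4, 3)): offset=0, physical=[m,p,C,E,D,F,G], logical=[m,p,C,E,D,F,G]

Answer: m,p,C,E,D,F,G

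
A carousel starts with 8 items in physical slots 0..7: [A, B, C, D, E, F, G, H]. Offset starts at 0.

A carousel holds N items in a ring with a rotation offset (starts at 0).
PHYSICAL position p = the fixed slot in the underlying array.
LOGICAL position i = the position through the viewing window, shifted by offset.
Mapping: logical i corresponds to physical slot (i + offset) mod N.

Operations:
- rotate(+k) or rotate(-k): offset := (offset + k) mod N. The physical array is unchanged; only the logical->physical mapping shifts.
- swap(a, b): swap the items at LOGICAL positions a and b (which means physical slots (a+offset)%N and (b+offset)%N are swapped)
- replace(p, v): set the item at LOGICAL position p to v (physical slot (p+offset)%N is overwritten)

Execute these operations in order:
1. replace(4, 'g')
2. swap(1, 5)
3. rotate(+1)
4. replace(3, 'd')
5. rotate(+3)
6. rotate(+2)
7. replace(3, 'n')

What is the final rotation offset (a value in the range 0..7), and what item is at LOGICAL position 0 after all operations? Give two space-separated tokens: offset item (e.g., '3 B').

After op 1 (replace(4, 'g')): offset=0, physical=[A,B,C,D,g,F,G,H], logical=[A,B,C,D,g,F,G,H]
After op 2 (swap(1, 5)): offset=0, physical=[A,F,C,D,g,B,G,H], logical=[A,F,C,D,g,B,G,H]
After op 3 (rotate(+1)): offset=1, physical=[A,F,C,D,g,B,G,H], logical=[F,C,D,g,B,G,H,A]
After op 4 (replace(3, 'd')): offset=1, physical=[A,F,C,D,d,B,G,H], logical=[F,C,D,d,B,G,H,A]
After op 5 (rotate(+3)): offset=4, physical=[A,F,C,D,d,B,G,H], logical=[d,B,G,H,A,F,C,D]
After op 6 (rotate(+2)): offset=6, physical=[A,F,C,D,d,B,G,H], logical=[G,H,A,F,C,D,d,B]
After op 7 (replace(3, 'n')): offset=6, physical=[A,n,C,D,d,B,G,H], logical=[G,H,A,n,C,D,d,B]

Answer: 6 G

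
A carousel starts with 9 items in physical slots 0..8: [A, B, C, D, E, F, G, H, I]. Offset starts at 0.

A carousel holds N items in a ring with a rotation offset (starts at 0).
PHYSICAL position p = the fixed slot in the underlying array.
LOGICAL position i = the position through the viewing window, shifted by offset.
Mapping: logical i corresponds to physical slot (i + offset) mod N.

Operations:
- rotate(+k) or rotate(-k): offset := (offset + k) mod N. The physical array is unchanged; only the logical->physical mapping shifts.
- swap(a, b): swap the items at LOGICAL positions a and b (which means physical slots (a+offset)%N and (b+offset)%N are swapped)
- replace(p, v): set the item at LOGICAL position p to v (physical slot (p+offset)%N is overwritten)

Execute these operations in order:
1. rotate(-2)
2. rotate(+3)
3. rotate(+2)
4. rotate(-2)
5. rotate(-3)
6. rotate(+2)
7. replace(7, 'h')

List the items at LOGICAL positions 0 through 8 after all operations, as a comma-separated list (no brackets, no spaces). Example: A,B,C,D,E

After op 1 (rotate(-2)): offset=7, physical=[A,B,C,D,E,F,G,H,I], logical=[H,I,A,B,C,D,E,F,G]
After op 2 (rotate(+3)): offset=1, physical=[A,B,C,D,E,F,G,H,I], logical=[B,C,D,E,F,G,H,I,A]
After op 3 (rotate(+2)): offset=3, physical=[A,B,C,D,E,F,G,H,I], logical=[D,E,F,G,H,I,A,B,C]
After op 4 (rotate(-2)): offset=1, physical=[A,B,C,D,E,F,G,H,I], logical=[B,C,D,E,F,G,H,I,A]
After op 5 (rotate(-3)): offset=7, physical=[A,B,C,D,E,F,G,H,I], logical=[H,I,A,B,C,D,E,F,G]
After op 6 (rotate(+2)): offset=0, physical=[A,B,C,D,E,F,G,H,I], logical=[A,B,C,D,E,F,G,H,I]
After op 7 (replace(7, 'h')): offset=0, physical=[A,B,C,D,E,F,G,h,I], logical=[A,B,C,D,E,F,G,h,I]

Answer: A,B,C,D,E,F,G,h,I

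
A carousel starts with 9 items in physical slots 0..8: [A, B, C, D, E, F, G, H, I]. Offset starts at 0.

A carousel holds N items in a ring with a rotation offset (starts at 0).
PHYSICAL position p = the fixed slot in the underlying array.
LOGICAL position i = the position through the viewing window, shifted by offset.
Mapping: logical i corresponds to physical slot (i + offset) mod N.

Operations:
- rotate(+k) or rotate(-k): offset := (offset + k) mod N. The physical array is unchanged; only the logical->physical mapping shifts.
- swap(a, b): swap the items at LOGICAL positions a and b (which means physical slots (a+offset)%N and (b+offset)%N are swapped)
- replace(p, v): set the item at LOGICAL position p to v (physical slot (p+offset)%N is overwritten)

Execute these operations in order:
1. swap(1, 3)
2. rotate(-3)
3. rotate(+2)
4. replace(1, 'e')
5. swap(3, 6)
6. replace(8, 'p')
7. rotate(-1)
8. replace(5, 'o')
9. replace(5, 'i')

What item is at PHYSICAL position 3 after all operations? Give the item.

After op 1 (swap(1, 3)): offset=0, physical=[A,D,C,B,E,F,G,H,I], logical=[A,D,C,B,E,F,G,H,I]
After op 2 (rotate(-3)): offset=6, physical=[A,D,C,B,E,F,G,H,I], logical=[G,H,I,A,D,C,B,E,F]
After op 3 (rotate(+2)): offset=8, physical=[A,D,C,B,E,F,G,H,I], logical=[I,A,D,C,B,E,F,G,H]
After op 4 (replace(1, 'e')): offset=8, physical=[e,D,C,B,E,F,G,H,I], logical=[I,e,D,C,B,E,F,G,H]
After op 5 (swap(3, 6)): offset=8, physical=[e,D,F,B,E,C,G,H,I], logical=[I,e,D,F,B,E,C,G,H]
After op 6 (replace(8, 'p')): offset=8, physical=[e,D,F,B,E,C,G,p,I], logical=[I,e,D,F,B,E,C,G,p]
After op 7 (rotate(-1)): offset=7, physical=[e,D,F,B,E,C,G,p,I], logical=[p,I,e,D,F,B,E,C,G]
After op 8 (replace(5, 'o')): offset=7, physical=[e,D,F,o,E,C,G,p,I], logical=[p,I,e,D,F,o,E,C,G]
After op 9 (replace(5, 'i')): offset=7, physical=[e,D,F,i,E,C,G,p,I], logical=[p,I,e,D,F,i,E,C,G]

Answer: i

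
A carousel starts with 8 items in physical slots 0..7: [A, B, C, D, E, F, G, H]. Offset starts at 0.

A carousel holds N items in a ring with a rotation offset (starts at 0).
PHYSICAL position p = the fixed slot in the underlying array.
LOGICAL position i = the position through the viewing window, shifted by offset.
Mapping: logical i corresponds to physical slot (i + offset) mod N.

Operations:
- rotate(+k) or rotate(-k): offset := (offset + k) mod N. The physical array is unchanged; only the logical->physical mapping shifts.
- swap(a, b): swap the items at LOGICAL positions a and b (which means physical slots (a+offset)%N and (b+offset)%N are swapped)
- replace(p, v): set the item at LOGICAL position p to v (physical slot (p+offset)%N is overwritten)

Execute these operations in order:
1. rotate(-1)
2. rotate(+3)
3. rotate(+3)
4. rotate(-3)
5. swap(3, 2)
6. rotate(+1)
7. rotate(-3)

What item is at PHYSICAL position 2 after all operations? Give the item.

Answer: C

Derivation:
After op 1 (rotate(-1)): offset=7, physical=[A,B,C,D,E,F,G,H], logical=[H,A,B,C,D,E,F,G]
After op 2 (rotate(+3)): offset=2, physical=[A,B,C,D,E,F,G,H], logical=[C,D,E,F,G,H,A,B]
After op 3 (rotate(+3)): offset=5, physical=[A,B,C,D,E,F,G,H], logical=[F,G,H,A,B,C,D,E]
After op 4 (rotate(-3)): offset=2, physical=[A,B,C,D,E,F,G,H], logical=[C,D,E,F,G,H,A,B]
After op 5 (swap(3, 2)): offset=2, physical=[A,B,C,D,F,E,G,H], logical=[C,D,F,E,G,H,A,B]
After op 6 (rotate(+1)): offset=3, physical=[A,B,C,D,F,E,G,H], logical=[D,F,E,G,H,A,B,C]
After op 7 (rotate(-3)): offset=0, physical=[A,B,C,D,F,E,G,H], logical=[A,B,C,D,F,E,G,H]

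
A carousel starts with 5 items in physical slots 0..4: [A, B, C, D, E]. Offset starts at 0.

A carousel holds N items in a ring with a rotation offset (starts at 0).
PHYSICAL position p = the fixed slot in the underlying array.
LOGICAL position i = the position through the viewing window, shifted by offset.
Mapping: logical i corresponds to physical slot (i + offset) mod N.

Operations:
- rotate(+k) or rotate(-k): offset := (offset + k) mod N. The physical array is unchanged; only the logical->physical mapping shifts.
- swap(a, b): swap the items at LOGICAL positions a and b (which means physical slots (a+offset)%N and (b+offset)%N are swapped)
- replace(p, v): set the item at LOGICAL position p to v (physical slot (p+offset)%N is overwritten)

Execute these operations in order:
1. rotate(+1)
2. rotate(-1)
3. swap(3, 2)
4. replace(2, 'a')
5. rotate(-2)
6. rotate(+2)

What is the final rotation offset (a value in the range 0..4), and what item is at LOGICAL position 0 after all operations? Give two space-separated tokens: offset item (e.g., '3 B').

Answer: 0 A

Derivation:
After op 1 (rotate(+1)): offset=1, physical=[A,B,C,D,E], logical=[B,C,D,E,A]
After op 2 (rotate(-1)): offset=0, physical=[A,B,C,D,E], logical=[A,B,C,D,E]
After op 3 (swap(3, 2)): offset=0, physical=[A,B,D,C,E], logical=[A,B,D,C,E]
After op 4 (replace(2, 'a')): offset=0, physical=[A,B,a,C,E], logical=[A,B,a,C,E]
After op 5 (rotate(-2)): offset=3, physical=[A,B,a,C,E], logical=[C,E,A,B,a]
After op 6 (rotate(+2)): offset=0, physical=[A,B,a,C,E], logical=[A,B,a,C,E]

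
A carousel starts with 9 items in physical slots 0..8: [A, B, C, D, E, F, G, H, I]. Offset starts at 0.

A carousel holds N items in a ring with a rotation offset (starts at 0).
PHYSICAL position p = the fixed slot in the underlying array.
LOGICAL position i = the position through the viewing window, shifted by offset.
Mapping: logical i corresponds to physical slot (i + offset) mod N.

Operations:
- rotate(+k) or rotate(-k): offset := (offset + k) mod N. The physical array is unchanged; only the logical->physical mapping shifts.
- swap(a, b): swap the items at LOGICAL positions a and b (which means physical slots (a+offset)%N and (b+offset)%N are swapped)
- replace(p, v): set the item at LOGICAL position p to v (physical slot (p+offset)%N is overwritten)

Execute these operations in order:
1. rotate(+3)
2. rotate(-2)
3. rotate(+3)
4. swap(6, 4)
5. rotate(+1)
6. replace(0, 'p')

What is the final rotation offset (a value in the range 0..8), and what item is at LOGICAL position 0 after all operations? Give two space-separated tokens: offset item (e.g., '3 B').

Answer: 5 p

Derivation:
After op 1 (rotate(+3)): offset=3, physical=[A,B,C,D,E,F,G,H,I], logical=[D,E,F,G,H,I,A,B,C]
After op 2 (rotate(-2)): offset=1, physical=[A,B,C,D,E,F,G,H,I], logical=[B,C,D,E,F,G,H,I,A]
After op 3 (rotate(+3)): offset=4, physical=[A,B,C,D,E,F,G,H,I], logical=[E,F,G,H,I,A,B,C,D]
After op 4 (swap(6, 4)): offset=4, physical=[A,I,C,D,E,F,G,H,B], logical=[E,F,G,H,B,A,I,C,D]
After op 5 (rotate(+1)): offset=5, physical=[A,I,C,D,E,F,G,H,B], logical=[F,G,H,B,A,I,C,D,E]
After op 6 (replace(0, 'p')): offset=5, physical=[A,I,C,D,E,p,G,H,B], logical=[p,G,H,B,A,I,C,D,E]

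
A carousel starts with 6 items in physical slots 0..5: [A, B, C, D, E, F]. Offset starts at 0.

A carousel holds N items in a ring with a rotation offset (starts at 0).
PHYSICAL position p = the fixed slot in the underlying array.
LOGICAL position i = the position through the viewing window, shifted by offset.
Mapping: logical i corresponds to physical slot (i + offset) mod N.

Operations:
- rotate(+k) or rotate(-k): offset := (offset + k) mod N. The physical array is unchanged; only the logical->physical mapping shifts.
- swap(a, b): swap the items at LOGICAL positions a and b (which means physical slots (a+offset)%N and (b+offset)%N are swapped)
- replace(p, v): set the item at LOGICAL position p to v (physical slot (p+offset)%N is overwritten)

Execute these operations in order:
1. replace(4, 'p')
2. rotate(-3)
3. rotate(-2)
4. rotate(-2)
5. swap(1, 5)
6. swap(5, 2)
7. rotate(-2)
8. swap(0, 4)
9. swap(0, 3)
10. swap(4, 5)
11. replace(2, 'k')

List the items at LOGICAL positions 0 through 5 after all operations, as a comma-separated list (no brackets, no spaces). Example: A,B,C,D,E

Answer: p,B,k,A,C,D

Derivation:
After op 1 (replace(4, 'p')): offset=0, physical=[A,B,C,D,p,F], logical=[A,B,C,D,p,F]
After op 2 (rotate(-3)): offset=3, physical=[A,B,C,D,p,F], logical=[D,p,F,A,B,C]
After op 3 (rotate(-2)): offset=1, physical=[A,B,C,D,p,F], logical=[B,C,D,p,F,A]
After op 4 (rotate(-2)): offset=5, physical=[A,B,C,D,p,F], logical=[F,A,B,C,D,p]
After op 5 (swap(1, 5)): offset=5, physical=[p,B,C,D,A,F], logical=[F,p,B,C,D,A]
After op 6 (swap(5, 2)): offset=5, physical=[p,A,C,D,B,F], logical=[F,p,A,C,D,B]
After op 7 (rotate(-2)): offset=3, physical=[p,A,C,D,B,F], logical=[D,B,F,p,A,C]
After op 8 (swap(0, 4)): offset=3, physical=[p,D,C,A,B,F], logical=[A,B,F,p,D,C]
After op 9 (swap(0, 3)): offset=3, physical=[A,D,C,p,B,F], logical=[p,B,F,A,D,C]
After op 10 (swap(4, 5)): offset=3, physical=[A,C,D,p,B,F], logical=[p,B,F,A,C,D]
After op 11 (replace(2, 'k')): offset=3, physical=[A,C,D,p,B,k], logical=[p,B,k,A,C,D]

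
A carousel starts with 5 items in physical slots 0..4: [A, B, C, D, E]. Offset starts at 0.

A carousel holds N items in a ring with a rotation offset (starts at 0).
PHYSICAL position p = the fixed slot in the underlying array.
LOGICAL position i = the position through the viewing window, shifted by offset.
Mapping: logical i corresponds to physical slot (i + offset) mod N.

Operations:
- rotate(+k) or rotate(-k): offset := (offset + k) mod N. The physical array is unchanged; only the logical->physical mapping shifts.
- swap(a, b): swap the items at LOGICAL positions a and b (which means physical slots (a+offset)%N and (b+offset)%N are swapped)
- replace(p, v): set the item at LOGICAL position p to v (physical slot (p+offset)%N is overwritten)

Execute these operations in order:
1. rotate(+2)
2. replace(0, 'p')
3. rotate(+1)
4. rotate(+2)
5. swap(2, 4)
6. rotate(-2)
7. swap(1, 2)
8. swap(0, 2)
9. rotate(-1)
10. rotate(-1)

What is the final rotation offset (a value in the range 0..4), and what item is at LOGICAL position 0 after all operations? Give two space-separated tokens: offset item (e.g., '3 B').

After op 1 (rotate(+2)): offset=2, physical=[A,B,C,D,E], logical=[C,D,E,A,B]
After op 2 (replace(0, 'p')): offset=2, physical=[A,B,p,D,E], logical=[p,D,E,A,B]
After op 3 (rotate(+1)): offset=3, physical=[A,B,p,D,E], logical=[D,E,A,B,p]
After op 4 (rotate(+2)): offset=0, physical=[A,B,p,D,E], logical=[A,B,p,D,E]
After op 5 (swap(2, 4)): offset=0, physical=[A,B,E,D,p], logical=[A,B,E,D,p]
After op 6 (rotate(-2)): offset=3, physical=[A,B,E,D,p], logical=[D,p,A,B,E]
After op 7 (swap(1, 2)): offset=3, physical=[p,B,E,D,A], logical=[D,A,p,B,E]
After op 8 (swap(0, 2)): offset=3, physical=[D,B,E,p,A], logical=[p,A,D,B,E]
After op 9 (rotate(-1)): offset=2, physical=[D,B,E,p,A], logical=[E,p,A,D,B]
After op 10 (rotate(-1)): offset=1, physical=[D,B,E,p,A], logical=[B,E,p,A,D]

Answer: 1 B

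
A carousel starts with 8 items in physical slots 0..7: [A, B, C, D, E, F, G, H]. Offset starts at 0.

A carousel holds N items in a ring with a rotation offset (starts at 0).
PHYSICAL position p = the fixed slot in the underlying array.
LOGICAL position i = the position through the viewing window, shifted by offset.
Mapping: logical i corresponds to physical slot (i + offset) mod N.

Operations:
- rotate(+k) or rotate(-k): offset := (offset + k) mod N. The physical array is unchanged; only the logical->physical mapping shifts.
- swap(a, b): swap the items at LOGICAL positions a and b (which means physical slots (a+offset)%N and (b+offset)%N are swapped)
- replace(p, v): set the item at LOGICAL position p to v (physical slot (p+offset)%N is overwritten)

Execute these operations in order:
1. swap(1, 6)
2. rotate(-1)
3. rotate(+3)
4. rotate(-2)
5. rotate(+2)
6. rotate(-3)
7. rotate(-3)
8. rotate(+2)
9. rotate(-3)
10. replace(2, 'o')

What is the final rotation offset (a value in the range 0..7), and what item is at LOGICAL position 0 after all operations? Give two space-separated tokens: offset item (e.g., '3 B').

After op 1 (swap(1, 6)): offset=0, physical=[A,G,C,D,E,F,B,H], logical=[A,G,C,D,E,F,B,H]
After op 2 (rotate(-1)): offset=7, physical=[A,G,C,D,E,F,B,H], logical=[H,A,G,C,D,E,F,B]
After op 3 (rotate(+3)): offset=2, physical=[A,G,C,D,E,F,B,H], logical=[C,D,E,F,B,H,A,G]
After op 4 (rotate(-2)): offset=0, physical=[A,G,C,D,E,F,B,H], logical=[A,G,C,D,E,F,B,H]
After op 5 (rotate(+2)): offset=2, physical=[A,G,C,D,E,F,B,H], logical=[C,D,E,F,B,H,A,G]
After op 6 (rotate(-3)): offset=7, physical=[A,G,C,D,E,F,B,H], logical=[H,A,G,C,D,E,F,B]
After op 7 (rotate(-3)): offset=4, physical=[A,G,C,D,E,F,B,H], logical=[E,F,B,H,A,G,C,D]
After op 8 (rotate(+2)): offset=6, physical=[A,G,C,D,E,F,B,H], logical=[B,H,A,G,C,D,E,F]
After op 9 (rotate(-3)): offset=3, physical=[A,G,C,D,E,F,B,H], logical=[D,E,F,B,H,A,G,C]
After op 10 (replace(2, 'o')): offset=3, physical=[A,G,C,D,E,o,B,H], logical=[D,E,o,B,H,A,G,C]

Answer: 3 D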